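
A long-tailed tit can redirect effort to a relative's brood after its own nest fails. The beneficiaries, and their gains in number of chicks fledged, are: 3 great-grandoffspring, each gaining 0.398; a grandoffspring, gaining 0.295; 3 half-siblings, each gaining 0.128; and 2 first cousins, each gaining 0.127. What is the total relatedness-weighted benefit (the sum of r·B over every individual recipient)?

0.35075

r to a great-grandoffspring = 1/8 (three parent–offspring links: r = (1/2)^3 = 1/8).
r to a grandoffspring = 1/4 (two parent–offspring links: r = (1/2)^2 = 1/4).
r to a half-sibling = 1/4 (half-sibs share one parent — one path of length 2: r = (1/2)^2 = 1/4).
r to a first cousin = 1/8 (first cousins share one grandparent pair — two paths of length 4: r = 2·(1/2)^4 = 1/8).
Summing one r·B term per recipient: 3·0.125·0.398 + 1·0.25·0.295 + 3·0.25·0.128 + 2·0.125·0.127 = 0.35075.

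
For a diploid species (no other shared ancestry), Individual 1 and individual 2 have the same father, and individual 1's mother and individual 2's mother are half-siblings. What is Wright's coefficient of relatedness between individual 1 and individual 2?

0.3125

Independent pedigree routes through distinct common ancestors add.
Individual 1 and individual 2 are related in two ways: half-sibs through their shared father (r = 1/4) and half first cousins through their mothers (r = 1/16).
r = 1/4 + 1/16 = 5/16 = 0.3125.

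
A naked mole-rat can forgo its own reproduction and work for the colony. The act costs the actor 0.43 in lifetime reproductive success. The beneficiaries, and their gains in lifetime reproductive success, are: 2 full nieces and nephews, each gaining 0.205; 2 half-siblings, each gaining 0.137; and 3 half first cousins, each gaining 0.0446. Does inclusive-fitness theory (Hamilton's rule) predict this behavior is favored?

Hamilton's rule: the trait is favored when the sum of r·B over every recipient exceeds the actor's cost C.
r to a full niece or nephew = 1/4 (full aunt/uncle↔niece/nephew: two paths of length 3 through the shared grandparent pair: r = 2·(1/2)^3 = 1/4).
r to a half-sibling = 0.25 (half-sibs share one parent — one path of length 2: r = (1/2)^2 = 1/4).
r to a half first cousin = 0.0625 (half first cousins share one grandparent — one path of length 4: r = (1/2)^4 = 1/16).
Summing one r·B term per recipient: 2·0.25·0.205 + 2·0.25·0.137 + 3·0.0625·0.0446 = 0.1793625.
0.1793625 < 0.43: the indirect benefit is less than the cost.

No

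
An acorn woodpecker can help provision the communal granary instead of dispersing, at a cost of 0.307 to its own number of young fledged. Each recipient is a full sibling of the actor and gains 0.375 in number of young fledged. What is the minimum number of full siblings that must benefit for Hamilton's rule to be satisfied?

2

r to a full sibling = 1/2 (full sibs share both parents — two paths of length 2: r = 2·(1/2)^2 = 1/2).
Hamilton's rule: n·r·B > C  ⇒  n > C/(r·B) = 0.307/(0.5·0.375) = 1.637.
The smallest integer exceeding 1.637 is 2.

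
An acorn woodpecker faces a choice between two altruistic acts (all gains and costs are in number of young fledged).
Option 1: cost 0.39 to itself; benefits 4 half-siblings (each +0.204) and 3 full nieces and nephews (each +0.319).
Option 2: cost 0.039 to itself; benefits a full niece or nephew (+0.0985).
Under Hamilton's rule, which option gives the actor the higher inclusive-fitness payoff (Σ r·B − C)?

Option 1

Option 1: r to a half-sibling = 0.25.
Option 1: r to a full niece or nephew = 0.25.
Option 1: Σ r·B − C = (4·0.25·0.204 + 3·0.25·0.319) − 0.39 = 0.05325.
Option 2: r to a full niece or nephew = 0.25.
Option 2: Σ r·B − C = (1·0.25·0.0985) − 0.039 = -0.014375.
Option 1 has the higher net inclusive-fitness payoff.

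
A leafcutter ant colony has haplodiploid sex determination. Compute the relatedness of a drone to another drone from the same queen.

0.5

Haploid brothers each carry a random half of the queen's diploid genome, so on average they share half: r = 1/2.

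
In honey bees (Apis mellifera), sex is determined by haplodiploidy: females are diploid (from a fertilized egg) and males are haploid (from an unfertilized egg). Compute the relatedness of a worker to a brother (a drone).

0.25

Her haploid brother carries none of their father's genes and a random half of their mother's genome; that half matches the maternal half of her own genome with probability 1/2: r = 1/2 · 1/2 = 1/4.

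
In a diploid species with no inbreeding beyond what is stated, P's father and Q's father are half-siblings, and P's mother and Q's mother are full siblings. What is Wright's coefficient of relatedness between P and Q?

Relatedness sums over independent paths through distinct common ancestors.
P and Q are related in two ways: half first cousins through their fathers (r = 1/16) and first cousins through their mothers (r = 1/8).
r = 1/16 + 1/8 = 0.1875.

0.1875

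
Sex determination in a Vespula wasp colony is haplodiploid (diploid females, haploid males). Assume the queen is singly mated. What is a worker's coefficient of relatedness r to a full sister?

0.75

Haplodiploid full sisters inherit their father's entire haploid genome identically (contributing 1/2) and on average half of their mother's contribution (1/2 · 1/2 = 1/4); r = 1/2 + 1/4 = 3/4.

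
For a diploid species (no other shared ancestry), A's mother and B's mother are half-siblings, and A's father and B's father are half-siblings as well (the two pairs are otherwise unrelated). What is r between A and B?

With two independent routes of shared ancestry, r is the sum of the two contributions.
A and B are related in two ways: half first cousins through their mothers (r = 1/16) and half first cousins through their fathers (r = 1/16).
r = 1/16 + 1/16 = 1/8 = 0.125.

0.125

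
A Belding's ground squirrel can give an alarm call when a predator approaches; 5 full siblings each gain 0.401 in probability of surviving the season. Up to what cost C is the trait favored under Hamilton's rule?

r to a full sibling = 1/2 (full sibs share both parents — two paths of length 2: r = 2·(1/2)^2 = 1/2).
Hamilton's rule: n·r·B > C, so the trait is favored while C < n·r·B = 5·0.5·0.401 = 1.0025.

1.0025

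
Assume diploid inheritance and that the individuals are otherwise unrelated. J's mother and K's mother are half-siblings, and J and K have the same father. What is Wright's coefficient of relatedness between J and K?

Independent pedigree routes through distinct common ancestors add.
J and K are related in two ways: half first cousins through their mothers (r = 1/16) and half-sibs through their shared father (r = 1/4).
r = 1/16 + 1/4 = 0.3125.

0.3125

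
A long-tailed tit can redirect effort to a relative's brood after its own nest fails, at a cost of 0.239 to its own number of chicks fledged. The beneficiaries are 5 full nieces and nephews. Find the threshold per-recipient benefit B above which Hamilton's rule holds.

0.1912

r to a full niece or nephew = 1/4 (full aunt/uncle↔niece/nephew: two paths of length 3 through the shared grandparent pair: r = 2·(1/2)^3 = 1/4).
Hamilton's rule with n recipients of equal r: n·r·B > C, so B > C/(n·r) = 0.239/(5·0.25) = 0.1912.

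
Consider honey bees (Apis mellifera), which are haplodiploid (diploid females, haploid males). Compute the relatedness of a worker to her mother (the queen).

One meiotic link between diploid queen and diploid daughter: r = 1/2.

0.5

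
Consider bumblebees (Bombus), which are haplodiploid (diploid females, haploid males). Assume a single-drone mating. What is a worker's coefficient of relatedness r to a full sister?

Haplodiploid full sisters inherit their father's entire haploid genome identically (contributing 1/2) and on average half of their mother's contribution (1/2 · 1/2 = 1/4); r = 1/2 + 1/4 = 3/4.

0.75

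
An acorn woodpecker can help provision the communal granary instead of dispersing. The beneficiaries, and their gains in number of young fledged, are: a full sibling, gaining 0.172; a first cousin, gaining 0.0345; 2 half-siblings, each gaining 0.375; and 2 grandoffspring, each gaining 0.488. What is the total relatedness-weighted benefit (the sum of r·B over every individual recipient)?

r to a full sibling = 0.5 (full sibs share both parents — two paths of length 2: r = 2·(1/2)^2 = 1/2).
r to a first cousin = 1/8 (first cousins share one grandparent pair — two paths of length 4: r = 2·(1/2)^4 = 1/8).
r to a half-sibling = 1/4 (half-sibs share one parent — one path of length 2: r = (1/2)^2 = 1/4).
r to a grandoffspring = 0.25 (two parent–offspring links: r = (1/2)^2 = 1/4).
Summing one r·B term per recipient: 1·0.5·0.172 + 1·0.125·0.0345 + 2·0.25·0.375 + 2·0.25·0.488 = 0.5218125.

0.5218125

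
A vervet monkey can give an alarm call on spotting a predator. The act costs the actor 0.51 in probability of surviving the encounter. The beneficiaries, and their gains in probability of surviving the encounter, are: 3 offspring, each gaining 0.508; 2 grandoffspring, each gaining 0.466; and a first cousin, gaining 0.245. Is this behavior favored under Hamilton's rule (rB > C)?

Yes

Hamilton's rule: the trait is favored when the sum of r·B over every recipient exceeds the actor's cost C.
r to an offspring = 0.5 (one parent–offspring link: r = (1/2)^1 = 1/2).
r to a grandoffspring = 1/4 (two parent–offspring links: r = (1/2)^2 = 1/4).
r to a first cousin = 1/8 (first cousins share one grandparent pair — two paths of length 4: r = 2·(1/2)^4 = 1/8).
Summing one r·B term per recipient: 3·0.5·0.508 + 2·0.25·0.466 + 1·0.125·0.245 = 1.025625.
1.025625 > 0.51: the indirect benefit exceeds the cost.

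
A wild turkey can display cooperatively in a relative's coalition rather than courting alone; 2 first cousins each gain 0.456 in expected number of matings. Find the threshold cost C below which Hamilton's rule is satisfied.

r to a first cousin = 0.125 (first cousins share one grandparent pair — two paths of length 4: r = 2·(1/2)^4 = 1/8).
Hamilton's rule: n·r·B > C, so the trait is favored while C < n·r·B = 2·0.125·0.456 = 0.114.

0.114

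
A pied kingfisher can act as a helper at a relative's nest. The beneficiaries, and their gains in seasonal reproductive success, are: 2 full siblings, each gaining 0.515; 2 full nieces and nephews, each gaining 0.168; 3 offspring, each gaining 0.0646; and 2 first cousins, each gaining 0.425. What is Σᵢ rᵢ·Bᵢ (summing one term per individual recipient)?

0.80215

r to a full sibling = 0.5 (full sibs share both parents — two paths of length 2: r = 2·(1/2)^2 = 1/2).
r to a full niece or nephew = 1/4 (full aunt/uncle↔niece/nephew: two paths of length 3 through the shared grandparent pair: r = 2·(1/2)^3 = 1/4).
r to an offspring = 0.5 (one parent–offspring link: r = (1/2)^1 = 1/2).
r to a first cousin = 0.125 (first cousins share one grandparent pair — two paths of length 4: r = 2·(1/2)^4 = 1/8).
Summing one r·B term per recipient: 2·0.5·0.515 + 2·0.25·0.168 + 3·0.5·0.0646 + 2·0.125·0.425 = 0.80215.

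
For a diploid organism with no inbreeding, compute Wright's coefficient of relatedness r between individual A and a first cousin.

Each parent–offspring link contributes a factor of 1/2, and independent paths through distinct common ancestors add.
First cousins share one grandparent pair — two paths of length 4: r = 2·(1/2)^4 = 1/8.

0.125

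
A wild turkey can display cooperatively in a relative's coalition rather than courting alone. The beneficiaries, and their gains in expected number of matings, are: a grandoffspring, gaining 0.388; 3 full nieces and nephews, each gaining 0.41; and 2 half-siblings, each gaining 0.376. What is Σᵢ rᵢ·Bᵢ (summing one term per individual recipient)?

r to a grandoffspring = 1/4 (two parent–offspring links: r = (1/2)^2 = 1/4).
r to a full niece or nephew = 1/4 (full aunt/uncle↔niece/nephew: two paths of length 3 through the shared grandparent pair: r = 2·(1/2)^3 = 1/4).
r to a half-sibling = 1/4 (half-sibs share one parent — one path of length 2: r = (1/2)^2 = 1/4).
Summing one r·B term per recipient: 1·0.25·0.388 + 3·0.25·0.41 + 2·0.25·0.376 = 0.5925.

0.5925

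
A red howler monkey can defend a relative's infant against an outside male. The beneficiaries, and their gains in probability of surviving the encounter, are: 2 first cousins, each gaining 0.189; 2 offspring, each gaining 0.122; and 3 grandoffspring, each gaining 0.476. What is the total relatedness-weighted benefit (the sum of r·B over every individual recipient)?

r to a first cousin = 1/8 (first cousins share one grandparent pair — two paths of length 4: r = 2·(1/2)^4 = 1/8).
r to an offspring = 1/2 (one parent–offspring link: r = (1/2)^1 = 1/2).
r to a grandoffspring = 1/4 (two parent–offspring links: r = (1/2)^2 = 1/4).
Summing one r·B term per recipient: 2·0.125·0.189 + 2·0.5·0.122 + 3·0.25·0.476 = 0.52625.

0.52625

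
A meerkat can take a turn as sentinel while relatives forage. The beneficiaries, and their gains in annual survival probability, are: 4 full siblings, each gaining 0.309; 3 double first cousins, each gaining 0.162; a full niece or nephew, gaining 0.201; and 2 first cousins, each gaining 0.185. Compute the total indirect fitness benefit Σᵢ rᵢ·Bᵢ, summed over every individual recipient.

0.836

r to a full sibling = 1/2 (full sibs share both parents — two paths of length 2: r = 2·(1/2)^2 = 1/2).
r to a double first cousin = 1/4 (double first cousins share both grandparent pairs — four paths of length 4: r = 4·(1/2)^4 = 1/4).
r to a full niece or nephew = 1/4 (full aunt/uncle↔niece/nephew: two paths of length 3 through the shared grandparent pair: r = 2·(1/2)^3 = 1/4).
r to a first cousin = 1/8 (first cousins share one grandparent pair — two paths of length 4: r = 2·(1/2)^4 = 1/8).
Summing one r·B term per recipient: 4·0.5·0.309 + 3·0.25·0.162 + 1·0.25·0.201 + 2·0.125·0.185 = 0.836.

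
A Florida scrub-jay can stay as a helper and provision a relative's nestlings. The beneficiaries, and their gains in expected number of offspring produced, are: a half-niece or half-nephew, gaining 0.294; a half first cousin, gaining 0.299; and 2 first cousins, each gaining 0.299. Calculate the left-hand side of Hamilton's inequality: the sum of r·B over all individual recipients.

0.1301875

r to a half-niece or half-nephew = 0.125 (half-aunt/uncle↔niece/nephew: one path of length 3: r = (1/2)^3 = 1/8).
r to a half first cousin = 1/16 (half first cousins share one grandparent — one path of length 4: r = (1/2)^4 = 1/16).
r to a first cousin = 1/8 (first cousins share one grandparent pair — two paths of length 4: r = 2·(1/2)^4 = 1/8).
Summing one r·B term per recipient: 1·0.125·0.294 + 1·0.0625·0.299 + 2·0.125·0.299 = 0.1301875.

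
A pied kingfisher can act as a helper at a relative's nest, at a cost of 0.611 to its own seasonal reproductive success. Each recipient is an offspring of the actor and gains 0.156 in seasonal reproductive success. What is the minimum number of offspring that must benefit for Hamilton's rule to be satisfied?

8

r to an offspring = 0.5 (one parent–offspring link: r = (1/2)^1 = 1/2).
Hamilton's rule: n·r·B > C  ⇒  n > C/(r·B) = 0.611/(0.5·0.156) = 7.833.
The smallest integer exceeding 7.833 is 8.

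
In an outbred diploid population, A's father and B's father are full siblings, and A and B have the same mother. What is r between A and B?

With two independent routes of shared ancestry, r is the sum of the two contributions.
A and B are related in two ways: first cousins through their fathers (r = 1/8) and half-sibs through their shared mother (r = 1/4).
r = 1/8 + 1/4 = 3/8 = 0.375.

0.375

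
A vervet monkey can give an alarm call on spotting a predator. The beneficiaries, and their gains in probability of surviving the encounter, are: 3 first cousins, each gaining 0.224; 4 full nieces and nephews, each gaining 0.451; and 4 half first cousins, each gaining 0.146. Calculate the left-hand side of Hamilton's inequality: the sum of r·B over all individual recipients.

r to a first cousin = 1/8 (first cousins share one grandparent pair — two paths of length 4: r = 2·(1/2)^4 = 1/8).
r to a full niece or nephew = 0.25 (full aunt/uncle↔niece/nephew: two paths of length 3 through the shared grandparent pair: r = 2·(1/2)^3 = 1/4).
r to a half first cousin = 0.0625 (half first cousins share one grandparent — one path of length 4: r = (1/2)^4 = 1/16).
Summing one r·B term per recipient: 3·0.125·0.224 + 4·0.25·0.451 + 4·0.0625·0.146 = 0.5715.

0.5715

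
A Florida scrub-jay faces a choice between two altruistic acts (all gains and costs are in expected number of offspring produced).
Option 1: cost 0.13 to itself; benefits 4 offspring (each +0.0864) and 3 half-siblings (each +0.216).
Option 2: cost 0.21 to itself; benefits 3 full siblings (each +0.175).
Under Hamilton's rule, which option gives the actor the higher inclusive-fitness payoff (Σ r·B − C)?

Option 1: r to an offspring = 0.5.
Option 1: r to a half-sibling = 0.25.
Option 1: Σ r·B − C = (4·0.5·0.0864 + 3·0.25·0.216) − 0.13 = 0.2048.
Option 2: r to a full sibling = 0.5.
Option 2: Σ r·B − C = (3·0.5·0.175) − 0.21 = 0.0525.
Option 1 has the higher net inclusive-fitness payoff.

Option 1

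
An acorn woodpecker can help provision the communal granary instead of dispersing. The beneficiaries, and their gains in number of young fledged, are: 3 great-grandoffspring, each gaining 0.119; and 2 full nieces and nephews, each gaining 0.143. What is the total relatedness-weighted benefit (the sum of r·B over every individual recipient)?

r to a great-grandoffspring = 1/8 (three parent–offspring links: r = (1/2)^3 = 1/8).
r to a full niece or nephew = 1/4 (full aunt/uncle↔niece/nephew: two paths of length 3 through the shared grandparent pair: r = 2·(1/2)^3 = 1/4).
Summing one r·B term per recipient: 3·0.125·0.119 + 2·0.25·0.143 = 0.116125.

0.116125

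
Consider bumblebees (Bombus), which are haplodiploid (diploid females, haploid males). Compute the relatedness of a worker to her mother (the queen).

One meiotic link between diploid queen and diploid daughter: r = 1/2.

0.5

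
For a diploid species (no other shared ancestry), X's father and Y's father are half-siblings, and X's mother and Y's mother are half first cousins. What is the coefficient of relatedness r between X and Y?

0.078125

Relatedness sums over independent paths through distinct common ancestors.
X and Y are related in two ways: half first cousins through their fathers (r = 1/16) and half second cousins through their mothers (r = 1/64).
r = 1/16 + 1/64 = 5/64 = 0.078125.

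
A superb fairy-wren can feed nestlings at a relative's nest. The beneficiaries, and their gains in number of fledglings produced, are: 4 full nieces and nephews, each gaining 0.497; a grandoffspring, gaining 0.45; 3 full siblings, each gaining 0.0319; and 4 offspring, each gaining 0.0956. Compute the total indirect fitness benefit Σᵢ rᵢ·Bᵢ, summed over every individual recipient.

r to a full niece or nephew = 0.25 (full aunt/uncle↔niece/nephew: two paths of length 3 through the shared grandparent pair: r = 2·(1/2)^3 = 1/4).
r to a grandoffspring = 1/4 (two parent–offspring links: r = (1/2)^2 = 1/4).
r to a full sibling = 1/2 (full sibs share both parents — two paths of length 2: r = 2·(1/2)^2 = 1/2).
r to an offspring = 1/2 (one parent–offspring link: r = (1/2)^1 = 1/2).
Summing one r·B term per recipient: 4·0.25·0.497 + 1·0.25·0.45 + 3·0.5·0.0319 + 4·0.5·0.0956 = 0.84855.

0.84855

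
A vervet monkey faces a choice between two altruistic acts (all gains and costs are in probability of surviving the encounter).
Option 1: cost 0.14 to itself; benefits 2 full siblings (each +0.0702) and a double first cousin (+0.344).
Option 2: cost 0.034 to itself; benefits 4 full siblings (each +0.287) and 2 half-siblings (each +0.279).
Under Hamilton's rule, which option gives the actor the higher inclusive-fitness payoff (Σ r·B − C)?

Option 2

Option 1: r to a full sibling = 0.5.
Option 1: r to a double first cousin = 0.25.
Option 1: Σ r·B − C = (2·0.5·0.0702 + 1·0.25·0.344) − 0.14 = 0.0162.
Option 2: r to a full sibling = 0.5.
Option 2: r to a half-sibling = 0.25.
Option 2: Σ r·B − C = (4·0.5·0.287 + 2·0.25·0.279) − 0.034 = 0.6795.
Option 2 has the higher net inclusive-fitness payoff.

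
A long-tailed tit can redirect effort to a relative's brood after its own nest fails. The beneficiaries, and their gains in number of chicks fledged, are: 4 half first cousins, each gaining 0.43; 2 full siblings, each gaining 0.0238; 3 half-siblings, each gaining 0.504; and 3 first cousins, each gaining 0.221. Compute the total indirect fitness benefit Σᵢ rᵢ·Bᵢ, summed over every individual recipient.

0.592175

r to a half first cousin = 1/16 (half first cousins share one grandparent — one path of length 4: r = (1/2)^4 = 1/16).
r to a full sibling = 0.5 (full sibs share both parents — two paths of length 2: r = 2·(1/2)^2 = 1/2).
r to a half-sibling = 1/4 (half-sibs share one parent — one path of length 2: r = (1/2)^2 = 1/4).
r to a first cousin = 1/8 (first cousins share one grandparent pair — two paths of length 4: r = 2·(1/2)^4 = 1/8).
Summing one r·B term per recipient: 4·0.0625·0.43 + 2·0.5·0.0238 + 3·0.25·0.504 + 3·0.125·0.221 = 0.592175.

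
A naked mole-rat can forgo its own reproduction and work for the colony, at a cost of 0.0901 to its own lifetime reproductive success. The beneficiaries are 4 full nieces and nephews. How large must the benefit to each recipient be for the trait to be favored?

r to a full niece or nephew = 0.25 (full aunt/uncle↔niece/nephew: two paths of length 3 through the shared grandparent pair: r = 2·(1/2)^3 = 1/4).
Hamilton's rule with n recipients of equal r: n·r·B > C, so B > C/(n·r) = 0.0901/(4·0.25) = 0.0901.

0.0901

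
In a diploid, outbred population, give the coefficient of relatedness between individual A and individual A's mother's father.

Each parent–offspring link contributes a factor of 1/2, and independent paths through distinct common ancestors add.
Two parent–offspring links: r = (1/2)^2 = 1/4.

0.25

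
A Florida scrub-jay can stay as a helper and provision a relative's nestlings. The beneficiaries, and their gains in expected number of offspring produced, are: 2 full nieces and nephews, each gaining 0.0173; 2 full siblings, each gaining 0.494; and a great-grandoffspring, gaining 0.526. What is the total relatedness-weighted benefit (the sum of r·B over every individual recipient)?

0.5684

r to a full niece or nephew = 1/4 (full aunt/uncle↔niece/nephew: two paths of length 3 through the shared grandparent pair: r = 2·(1/2)^3 = 1/4).
r to a full sibling = 0.5 (full sibs share both parents — two paths of length 2: r = 2·(1/2)^2 = 1/2).
r to a great-grandoffspring = 1/8 (three parent–offspring links: r = (1/2)^3 = 1/8).
Summing one r·B term per recipient: 2·0.25·0.0173 + 2·0.5·0.494 + 1·0.125·0.526 = 0.5684.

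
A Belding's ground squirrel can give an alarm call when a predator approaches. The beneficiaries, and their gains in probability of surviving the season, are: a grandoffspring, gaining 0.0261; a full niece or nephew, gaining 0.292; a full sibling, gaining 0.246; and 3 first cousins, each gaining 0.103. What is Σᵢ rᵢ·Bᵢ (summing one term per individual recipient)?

r to a grandoffspring = 0.25 (two parent–offspring links: r = (1/2)^2 = 1/4).
r to a full niece or nephew = 0.25 (full aunt/uncle↔niece/nephew: two paths of length 3 through the shared grandparent pair: r = 2·(1/2)^3 = 1/4).
r to a full sibling = 0.5 (full sibs share both parents — two paths of length 2: r = 2·(1/2)^2 = 1/2).
r to a first cousin = 1/8 (first cousins share one grandparent pair — two paths of length 4: r = 2·(1/2)^4 = 1/8).
Summing one r·B term per recipient: 1·0.25·0.0261 + 1·0.25·0.292 + 1·0.5·0.246 + 3·0.125·0.103 = 0.24115.

0.24115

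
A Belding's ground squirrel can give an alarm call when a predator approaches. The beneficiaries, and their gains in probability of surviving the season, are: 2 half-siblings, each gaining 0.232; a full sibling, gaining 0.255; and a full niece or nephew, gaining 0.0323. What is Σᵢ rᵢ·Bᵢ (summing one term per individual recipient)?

r to a half-sibling = 0.25 (half-sibs share one parent — one path of length 2: r = (1/2)^2 = 1/4).
r to a full sibling = 1/2 (full sibs share both parents — two paths of length 2: r = 2·(1/2)^2 = 1/2).
r to a full niece or nephew = 1/4 (full aunt/uncle↔niece/nephew: two paths of length 3 through the shared grandparent pair: r = 2·(1/2)^3 = 1/4).
Summing one r·B term per recipient: 2·0.25·0.232 + 1·0.5·0.255 + 1·0.25·0.0323 = 0.251575.

0.251575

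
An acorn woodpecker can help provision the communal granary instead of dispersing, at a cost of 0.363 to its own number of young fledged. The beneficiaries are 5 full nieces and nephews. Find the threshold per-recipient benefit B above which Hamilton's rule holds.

0.2904

r to a full niece or nephew = 0.25 (full aunt/uncle↔niece/nephew: two paths of length 3 through the shared grandparent pair: r = 2·(1/2)^3 = 1/4).
Hamilton's rule with n recipients of equal r: n·r·B > C, so B > C/(n·r) = 0.363/(5·0.25) = 0.2904.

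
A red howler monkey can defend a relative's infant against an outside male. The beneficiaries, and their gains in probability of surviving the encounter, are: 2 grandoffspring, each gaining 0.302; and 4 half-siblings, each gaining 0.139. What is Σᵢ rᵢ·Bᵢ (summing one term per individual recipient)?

r to a grandoffspring = 0.25 (two parent–offspring links: r = (1/2)^2 = 1/4).
r to a half-sibling = 1/4 (half-sibs share one parent — one path of length 2: r = (1/2)^2 = 1/4).
Summing one r·B term per recipient: 2·0.25·0.302 + 4·0.25·0.139 = 0.29.

0.29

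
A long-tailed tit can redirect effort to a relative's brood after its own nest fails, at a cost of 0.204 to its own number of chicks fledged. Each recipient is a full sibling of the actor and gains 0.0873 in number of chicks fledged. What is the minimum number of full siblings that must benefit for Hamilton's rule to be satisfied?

r to a full sibling = 1/2 (full sibs share both parents — two paths of length 2: r = 2·(1/2)^2 = 1/2).
Hamilton's rule: n·r·B > C  ⇒  n > C/(r·B) = 0.204/(0.5·0.0873) = 4.674.
The smallest integer exceeding 4.674 is 5.

5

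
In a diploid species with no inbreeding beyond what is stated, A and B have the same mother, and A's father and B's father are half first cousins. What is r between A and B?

0.265625

With two independent routes of shared ancestry, r is the sum of the two contributions.
A and B are related in two ways: half-sibs through their shared mother (r = 1/4) and half second cousins through their fathers (r = 1/64).
r = 1/4 + 1/64 = 0.265625.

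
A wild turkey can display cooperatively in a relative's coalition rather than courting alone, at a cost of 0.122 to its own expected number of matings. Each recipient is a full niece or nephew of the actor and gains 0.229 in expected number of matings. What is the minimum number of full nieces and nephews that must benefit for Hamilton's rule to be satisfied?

r to a full niece or nephew = 0.25 (full aunt/uncle↔niece/nephew: two paths of length 3 through the shared grandparent pair: r = 2·(1/2)^3 = 1/4).
Hamilton's rule: n·r·B > C  ⇒  n > C/(r·B) = 0.122/(0.25·0.229) = 2.131.
The smallest integer exceeding 2.131 is 3.

3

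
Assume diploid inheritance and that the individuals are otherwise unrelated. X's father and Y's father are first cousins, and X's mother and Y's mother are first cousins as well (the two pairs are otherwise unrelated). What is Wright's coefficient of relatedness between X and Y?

Independent pedigree routes through distinct common ancestors add.
X and Y are related in two ways: second cousins through their fathers (r = 1/32) and second cousins through their mothers (r = 1/32).
r = 1/32 + 1/32 = 1/16 = 0.0625.

0.0625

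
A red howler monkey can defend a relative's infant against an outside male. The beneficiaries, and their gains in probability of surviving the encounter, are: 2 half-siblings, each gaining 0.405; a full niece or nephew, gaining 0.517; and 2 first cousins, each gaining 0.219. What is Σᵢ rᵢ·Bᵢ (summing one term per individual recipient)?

r to a half-sibling = 1/4 (half-sibs share one parent — one path of length 2: r = (1/2)^2 = 1/4).
r to a full niece or nephew = 0.25 (full aunt/uncle↔niece/nephew: two paths of length 3 through the shared grandparent pair: r = 2·(1/2)^3 = 1/4).
r to a first cousin = 1/8 (first cousins share one grandparent pair — two paths of length 4: r = 2·(1/2)^4 = 1/8).
Summing one r·B term per recipient: 2·0.25·0.405 + 1·0.25·0.517 + 2·0.125·0.219 = 0.3865.

0.3865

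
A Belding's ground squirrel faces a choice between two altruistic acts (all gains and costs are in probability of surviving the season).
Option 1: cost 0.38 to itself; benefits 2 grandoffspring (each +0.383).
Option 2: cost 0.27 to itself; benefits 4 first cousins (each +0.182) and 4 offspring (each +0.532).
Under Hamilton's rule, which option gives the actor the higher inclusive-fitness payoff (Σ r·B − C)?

Option 2

Option 1: r to a grandoffspring = 0.25.
Option 1: Σ r·B − C = (2·0.25·0.383) − 0.38 = -0.1885.
Option 2: r to a first cousin = 0.125.
Option 2: r to an offspring = 0.5.
Option 2: Σ r·B − C = (4·0.125·0.182 + 4·0.5·0.532) − 0.27 = 0.885.
Option 2 has the higher net inclusive-fitness payoff.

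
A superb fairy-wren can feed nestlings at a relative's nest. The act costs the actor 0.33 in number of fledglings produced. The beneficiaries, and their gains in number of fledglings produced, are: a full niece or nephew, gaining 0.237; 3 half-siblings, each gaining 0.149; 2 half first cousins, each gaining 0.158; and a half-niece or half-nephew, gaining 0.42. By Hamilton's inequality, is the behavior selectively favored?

No

Hamilton's rule: the trait is favored when the sum of r·B over every recipient exceeds the actor's cost C.
r to a full niece or nephew = 0.25 (full aunt/uncle↔niece/nephew: two paths of length 3 through the shared grandparent pair: r = 2·(1/2)^3 = 1/4).
r to a half-sibling = 0.25 (half-sibs share one parent — one path of length 2: r = (1/2)^2 = 1/4).
r to a half first cousin = 1/16 (half first cousins share one grandparent — one path of length 4: r = (1/2)^4 = 1/16).
r to a half-niece or half-nephew = 1/8 (half-aunt/uncle↔niece/nephew: one path of length 3: r = (1/2)^3 = 1/8).
Summing one r·B term per recipient: 1·0.25·0.237 + 3·0.25·0.149 + 2·0.0625·0.158 + 1·0.125·0.42 = 0.24325.
0.24325 < 0.33: the indirect benefit is less than the cost.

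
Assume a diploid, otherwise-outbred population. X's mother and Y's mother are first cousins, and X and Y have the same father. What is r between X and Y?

0.28125

With two independent routes of shared ancestry, r is the sum of the two contributions.
X and Y are related in two ways: second cousins through their mothers (r = 1/32) and half-sibs through their shared father (r = 1/4).
r = 1/32 + 1/4 = 9/32 = 0.28125.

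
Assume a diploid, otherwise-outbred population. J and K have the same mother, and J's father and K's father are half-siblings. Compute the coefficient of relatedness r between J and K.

0.3125

Independent pedigree routes through distinct common ancestors add.
J and K are related in two ways: half-sibs through their shared mother (r = 1/4) and half first cousins through their fathers (r = 1/16).
r = 1/4 + 1/16 = 0.3125.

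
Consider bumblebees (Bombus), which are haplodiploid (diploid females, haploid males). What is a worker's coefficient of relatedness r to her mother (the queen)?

0.5

One meiotic link between diploid queen and diploid daughter: r = 1/2.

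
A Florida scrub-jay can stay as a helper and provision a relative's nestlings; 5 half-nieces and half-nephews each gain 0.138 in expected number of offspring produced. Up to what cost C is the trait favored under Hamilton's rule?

0.08625

r to a half-niece or half-nephew = 1/8 (half-aunt/uncle↔niece/nephew: one path of length 3: r = (1/2)^3 = 1/8).
Hamilton's rule: n·r·B > C, so the trait is favored while C < n·r·B = 5·0.125·0.138 = 0.08625.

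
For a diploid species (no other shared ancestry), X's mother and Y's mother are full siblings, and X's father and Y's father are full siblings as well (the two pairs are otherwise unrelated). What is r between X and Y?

Relatedness sums over independent paths through distinct common ancestors.
X and Y are related in two ways: first cousins through their mothers (r = 1/8) and first cousins through their fathers (r = 1/8) — i.e. double first cousins.
r = 1/8 + 1/8 = 1/4 = 0.25.

0.25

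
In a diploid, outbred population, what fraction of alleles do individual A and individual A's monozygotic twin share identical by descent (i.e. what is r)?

1

Each parent–offspring link contributes a factor of 1/2, and independent paths through distinct common ancestors add.
Monozygotic twins share every allele identical by descent: r = 1.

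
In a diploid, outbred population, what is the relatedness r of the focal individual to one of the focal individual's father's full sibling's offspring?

Each parent–offspring link contributes a factor of 1/2, and independent paths through distinct common ancestors add.
First cousins share one grandparent pair — two paths of length 4: r = 2·(1/2)^4 = 1/8.

0.125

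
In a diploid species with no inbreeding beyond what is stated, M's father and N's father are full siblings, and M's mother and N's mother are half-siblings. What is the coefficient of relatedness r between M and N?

Independent pedigree routes through distinct common ancestors add.
M and N are related in two ways: first cousins through their fathers (r = 1/8) and half first cousins through their mothers (r = 1/16).
r = 1/8 + 1/16 = 0.1875.

0.1875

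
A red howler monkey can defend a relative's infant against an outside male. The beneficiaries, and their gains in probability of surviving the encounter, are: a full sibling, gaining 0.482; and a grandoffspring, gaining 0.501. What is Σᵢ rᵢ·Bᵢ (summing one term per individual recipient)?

r to a full sibling = 1/2 (full sibs share both parents — two paths of length 2: r = 2·(1/2)^2 = 1/2).
r to a grandoffspring = 0.25 (two parent–offspring links: r = (1/2)^2 = 1/4).
Summing one r·B term per recipient: 1·0.5·0.482 + 1·0.25·0.501 = 0.36625.

0.36625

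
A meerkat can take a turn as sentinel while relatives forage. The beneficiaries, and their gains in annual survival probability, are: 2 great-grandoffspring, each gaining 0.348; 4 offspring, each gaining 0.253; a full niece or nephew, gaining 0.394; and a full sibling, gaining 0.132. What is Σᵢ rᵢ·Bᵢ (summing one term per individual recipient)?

0.7575

r to a great-grandoffspring = 0.125 (three parent–offspring links: r = (1/2)^3 = 1/8).
r to an offspring = 1/2 (one parent–offspring link: r = (1/2)^1 = 1/2).
r to a full niece or nephew = 1/4 (full aunt/uncle↔niece/nephew: two paths of length 3 through the shared grandparent pair: r = 2·(1/2)^3 = 1/4).
r to a full sibling = 0.5 (full sibs share both parents — two paths of length 2: r = 2·(1/2)^2 = 1/2).
Summing one r·B term per recipient: 2·0.125·0.348 + 4·0.5·0.253 + 1·0.25·0.394 + 1·0.5·0.132 = 0.7575.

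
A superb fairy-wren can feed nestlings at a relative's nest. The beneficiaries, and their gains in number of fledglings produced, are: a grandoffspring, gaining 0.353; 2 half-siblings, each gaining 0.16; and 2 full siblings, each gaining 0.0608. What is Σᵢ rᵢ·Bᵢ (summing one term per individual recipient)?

0.22905

r to a grandoffspring = 1/4 (two parent–offspring links: r = (1/2)^2 = 1/4).
r to a half-sibling = 0.25 (half-sibs share one parent — one path of length 2: r = (1/2)^2 = 1/4).
r to a full sibling = 0.5 (full sibs share both parents — two paths of length 2: r = 2·(1/2)^2 = 1/2).
Summing one r·B term per recipient: 1·0.25·0.353 + 2·0.25·0.16 + 2·0.5·0.0608 = 0.22905.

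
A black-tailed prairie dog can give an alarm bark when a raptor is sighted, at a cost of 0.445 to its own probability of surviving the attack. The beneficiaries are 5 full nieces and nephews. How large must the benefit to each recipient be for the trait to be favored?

0.356

r to a full niece or nephew = 1/4 (full aunt/uncle↔niece/nephew: two paths of length 3 through the shared grandparent pair: r = 2·(1/2)^3 = 1/4).
Hamilton's rule with n recipients of equal r: n·r·B > C, so B > C/(n·r) = 0.445/(5·0.25) = 0.356.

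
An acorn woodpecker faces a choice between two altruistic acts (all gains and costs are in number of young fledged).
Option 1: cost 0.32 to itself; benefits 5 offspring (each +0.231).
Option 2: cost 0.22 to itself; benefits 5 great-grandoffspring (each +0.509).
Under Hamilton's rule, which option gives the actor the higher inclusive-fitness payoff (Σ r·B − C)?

Option 1

Option 1: r to an offspring = 0.5.
Option 1: Σ r·B − C = (5·0.5·0.231) − 0.32 = 0.2575.
Option 2: r to a great-grandoffspring = 0.125.
Option 2: Σ r·B − C = (5·0.125·0.509) − 0.22 = 0.098125.
Option 1 has the higher net inclusive-fitness payoff.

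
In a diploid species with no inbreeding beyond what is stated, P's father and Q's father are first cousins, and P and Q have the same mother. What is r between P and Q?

Wright's path rule: contributions from independent ancestry routes add.
P and Q are related in two ways: second cousins through their fathers (r = 1/32) and half-sibs through their shared mother (r = 1/4).
r = 1/32 + 1/4 = 0.28125.

0.28125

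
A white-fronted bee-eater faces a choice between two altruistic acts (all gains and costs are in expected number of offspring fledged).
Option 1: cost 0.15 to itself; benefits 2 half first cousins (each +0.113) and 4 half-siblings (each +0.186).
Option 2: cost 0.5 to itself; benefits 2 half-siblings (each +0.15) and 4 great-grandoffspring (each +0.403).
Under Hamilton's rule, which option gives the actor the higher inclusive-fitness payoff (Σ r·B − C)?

Option 1: r to a half first cousin = 0.0625.
Option 1: r to a half-sibling = 0.25.
Option 1: Σ r·B − C = (2·0.0625·0.113 + 4·0.25·0.186) − 0.15 = 0.050125.
Option 2: r to a half-sibling = 0.25.
Option 2: r to a great-grandoffspring = 0.125.
Option 2: Σ r·B − C = (2·0.25·0.15 + 4·0.125·0.403) − 0.5 = -0.2235.
Option 1 has the higher net inclusive-fitness payoff.

Option 1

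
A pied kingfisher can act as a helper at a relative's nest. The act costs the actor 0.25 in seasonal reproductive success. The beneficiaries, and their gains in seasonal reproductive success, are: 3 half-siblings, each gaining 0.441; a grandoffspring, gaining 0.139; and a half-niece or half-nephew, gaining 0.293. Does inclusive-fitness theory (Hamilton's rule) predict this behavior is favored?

Yes

Hamilton's rule: the trait is favored when the sum of r·B over every recipient exceeds the actor's cost C.
r to a half-sibling = 1/4 (half-sibs share one parent — one path of length 2: r = (1/2)^2 = 1/4).
r to a grandoffspring = 0.25 (two parent–offspring links: r = (1/2)^2 = 1/4).
r to a half-niece or half-nephew = 0.125 (half-aunt/uncle↔niece/nephew: one path of length 3: r = (1/2)^3 = 1/8).
Summing one r·B term per recipient: 3·0.25·0.441 + 1·0.25·0.139 + 1·0.125·0.293 = 0.402125.
0.402125 > 0.25: the indirect benefit exceeds the cost.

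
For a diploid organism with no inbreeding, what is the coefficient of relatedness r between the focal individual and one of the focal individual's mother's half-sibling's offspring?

Each parent–offspring link contributes a factor of 1/2, and independent paths through distinct common ancestors add.
Half first cousins share one grandparent — one path of length 4: r = (1/2)^4 = 1/16.

0.0625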